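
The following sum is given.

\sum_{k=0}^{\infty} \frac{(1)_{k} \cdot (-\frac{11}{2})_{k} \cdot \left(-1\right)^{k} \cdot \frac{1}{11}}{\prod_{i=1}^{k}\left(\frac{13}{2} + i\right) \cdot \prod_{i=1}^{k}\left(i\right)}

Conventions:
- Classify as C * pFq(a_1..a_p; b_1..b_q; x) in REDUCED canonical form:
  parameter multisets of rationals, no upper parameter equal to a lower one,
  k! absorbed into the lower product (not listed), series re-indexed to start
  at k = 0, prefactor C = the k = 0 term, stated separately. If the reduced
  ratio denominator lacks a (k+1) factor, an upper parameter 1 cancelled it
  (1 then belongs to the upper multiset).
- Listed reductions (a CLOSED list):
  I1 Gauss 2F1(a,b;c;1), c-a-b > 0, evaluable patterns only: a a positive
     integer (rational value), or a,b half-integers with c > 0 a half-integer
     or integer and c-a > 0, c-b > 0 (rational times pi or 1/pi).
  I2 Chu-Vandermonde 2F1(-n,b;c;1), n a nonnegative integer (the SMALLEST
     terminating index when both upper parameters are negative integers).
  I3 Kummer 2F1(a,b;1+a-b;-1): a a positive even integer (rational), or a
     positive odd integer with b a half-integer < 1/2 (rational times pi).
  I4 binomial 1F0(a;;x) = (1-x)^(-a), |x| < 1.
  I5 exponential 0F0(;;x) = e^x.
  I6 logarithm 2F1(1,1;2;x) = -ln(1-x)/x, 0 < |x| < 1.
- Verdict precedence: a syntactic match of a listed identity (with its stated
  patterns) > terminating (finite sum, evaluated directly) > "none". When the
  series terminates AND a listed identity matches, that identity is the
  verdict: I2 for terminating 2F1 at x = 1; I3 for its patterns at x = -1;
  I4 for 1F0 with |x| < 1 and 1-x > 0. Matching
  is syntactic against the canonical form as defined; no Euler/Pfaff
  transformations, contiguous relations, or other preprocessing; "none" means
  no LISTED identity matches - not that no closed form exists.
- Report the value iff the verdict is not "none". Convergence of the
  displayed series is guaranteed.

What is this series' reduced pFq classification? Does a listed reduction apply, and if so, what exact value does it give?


Prefactor \frac{1}{11}, argument -1: 2F1 with upper {-\frac{11}{2}, 1} over lower {\frac{15}{2}}. Verdict (x = -1): the Kummer evaluation I3 applies (x = -1; c = \frac{15}{2} equals 1+a-b for upper {-\frac{11}{2}, 1}: listed pattern). Its exact value is \frac{273}{4096} \cdot \pi.

The tell: t_0 being \frac{1}{11}, the product of the first k integers (prefactor 1/11) is k!.
Ratio: r(k) = -1 * (k-\frac{11}{2}) (k+1) / [(k+\frac{15}{2}) (k+1)] - rational; roots negated = parameters, x = -1, C = \frac{1}{11}.


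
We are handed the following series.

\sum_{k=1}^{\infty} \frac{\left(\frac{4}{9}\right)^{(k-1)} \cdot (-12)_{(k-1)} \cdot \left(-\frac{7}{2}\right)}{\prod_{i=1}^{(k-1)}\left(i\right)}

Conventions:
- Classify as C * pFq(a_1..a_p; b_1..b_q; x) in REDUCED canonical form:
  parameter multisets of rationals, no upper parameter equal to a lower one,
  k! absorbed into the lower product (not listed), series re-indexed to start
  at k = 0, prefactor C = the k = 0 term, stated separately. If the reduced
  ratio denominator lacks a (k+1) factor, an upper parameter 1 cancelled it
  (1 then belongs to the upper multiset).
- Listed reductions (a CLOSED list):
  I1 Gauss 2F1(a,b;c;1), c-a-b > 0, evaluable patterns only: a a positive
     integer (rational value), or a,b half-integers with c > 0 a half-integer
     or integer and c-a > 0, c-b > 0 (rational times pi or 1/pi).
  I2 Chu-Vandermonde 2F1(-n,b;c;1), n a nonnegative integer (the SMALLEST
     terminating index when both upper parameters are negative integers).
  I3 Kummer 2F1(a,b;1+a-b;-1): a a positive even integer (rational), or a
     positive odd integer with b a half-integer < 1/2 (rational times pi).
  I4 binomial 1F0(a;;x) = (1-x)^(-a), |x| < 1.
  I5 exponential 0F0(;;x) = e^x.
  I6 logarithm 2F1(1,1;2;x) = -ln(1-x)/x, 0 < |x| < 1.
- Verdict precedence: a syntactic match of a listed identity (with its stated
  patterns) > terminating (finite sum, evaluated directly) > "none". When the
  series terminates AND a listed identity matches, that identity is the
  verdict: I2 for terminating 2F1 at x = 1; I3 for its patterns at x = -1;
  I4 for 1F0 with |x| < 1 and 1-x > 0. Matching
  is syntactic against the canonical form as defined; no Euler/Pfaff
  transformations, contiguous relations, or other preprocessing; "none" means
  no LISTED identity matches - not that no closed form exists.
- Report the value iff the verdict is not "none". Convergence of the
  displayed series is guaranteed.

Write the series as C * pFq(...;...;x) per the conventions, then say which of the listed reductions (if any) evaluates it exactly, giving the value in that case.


This is -\frac{7}{2} * 1F0(-12; -; \frac{4}{9}) in reduced canonical form. Verdict: binomial (I4) applies (the 1F0 binomial series: exponent 12, x = \frac{4}{9}). Sum: -\frac{1708984375}{564859072962}.

Key step: x = \frac{4}{9} and the product of the first k integers (C = -7/2, x = 4/9) is k!.
Step ratio: r(k) = \frac{4}{9} * (k-12) / [(k+1)] - rational in k. x = \frac{4}{9}; t_0 = -\frac{7}{2}; negate the roots.


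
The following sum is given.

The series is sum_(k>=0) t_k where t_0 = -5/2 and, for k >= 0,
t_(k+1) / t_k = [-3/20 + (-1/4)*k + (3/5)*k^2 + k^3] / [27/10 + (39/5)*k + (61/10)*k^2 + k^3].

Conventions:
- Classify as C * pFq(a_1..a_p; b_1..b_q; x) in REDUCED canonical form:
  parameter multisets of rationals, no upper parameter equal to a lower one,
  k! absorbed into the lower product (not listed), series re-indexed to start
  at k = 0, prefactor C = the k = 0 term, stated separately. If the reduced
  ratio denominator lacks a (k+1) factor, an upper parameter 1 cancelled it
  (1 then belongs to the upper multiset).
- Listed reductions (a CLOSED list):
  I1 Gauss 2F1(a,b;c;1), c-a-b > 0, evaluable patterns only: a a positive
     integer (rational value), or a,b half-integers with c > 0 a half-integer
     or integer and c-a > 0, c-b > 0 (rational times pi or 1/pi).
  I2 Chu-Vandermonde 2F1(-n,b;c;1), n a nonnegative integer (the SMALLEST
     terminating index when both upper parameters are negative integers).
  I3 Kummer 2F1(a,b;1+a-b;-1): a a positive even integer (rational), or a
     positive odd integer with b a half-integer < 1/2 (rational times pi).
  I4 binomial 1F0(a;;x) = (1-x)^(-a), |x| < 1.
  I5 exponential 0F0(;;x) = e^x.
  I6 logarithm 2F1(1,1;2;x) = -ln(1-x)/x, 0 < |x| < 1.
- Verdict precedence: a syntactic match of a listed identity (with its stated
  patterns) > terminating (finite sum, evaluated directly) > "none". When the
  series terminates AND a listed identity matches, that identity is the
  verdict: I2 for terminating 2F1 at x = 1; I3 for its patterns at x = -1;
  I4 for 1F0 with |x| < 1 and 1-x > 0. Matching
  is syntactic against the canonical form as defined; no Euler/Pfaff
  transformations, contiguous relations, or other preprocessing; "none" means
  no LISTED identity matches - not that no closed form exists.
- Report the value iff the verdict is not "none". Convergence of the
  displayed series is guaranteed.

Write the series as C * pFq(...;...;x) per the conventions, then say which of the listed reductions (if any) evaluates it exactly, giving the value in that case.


Reduced: x = 1, 2F1, upper = {-1/2, 1/2}, lower = {9/2}, C = -5/2. Verdict (x = 1): Gauss's theorem I1 (half-integer case) applies (x = 1; upper {-1/2, 1/2} half-integers, c = 9/2 in the evaluable pattern). Hence: (-6125/8192) * pi.

Key step: t_0 = -5/2 here, and the expanded ratio factors over Q; C = -5/2, roots give parameters.
Step ratio: r(k) = 1 * (k-1/2) (k+1/2) / [(k+9/2) (k+1)] ; factor over Q: parameters, x = 1, and C = -5/2.


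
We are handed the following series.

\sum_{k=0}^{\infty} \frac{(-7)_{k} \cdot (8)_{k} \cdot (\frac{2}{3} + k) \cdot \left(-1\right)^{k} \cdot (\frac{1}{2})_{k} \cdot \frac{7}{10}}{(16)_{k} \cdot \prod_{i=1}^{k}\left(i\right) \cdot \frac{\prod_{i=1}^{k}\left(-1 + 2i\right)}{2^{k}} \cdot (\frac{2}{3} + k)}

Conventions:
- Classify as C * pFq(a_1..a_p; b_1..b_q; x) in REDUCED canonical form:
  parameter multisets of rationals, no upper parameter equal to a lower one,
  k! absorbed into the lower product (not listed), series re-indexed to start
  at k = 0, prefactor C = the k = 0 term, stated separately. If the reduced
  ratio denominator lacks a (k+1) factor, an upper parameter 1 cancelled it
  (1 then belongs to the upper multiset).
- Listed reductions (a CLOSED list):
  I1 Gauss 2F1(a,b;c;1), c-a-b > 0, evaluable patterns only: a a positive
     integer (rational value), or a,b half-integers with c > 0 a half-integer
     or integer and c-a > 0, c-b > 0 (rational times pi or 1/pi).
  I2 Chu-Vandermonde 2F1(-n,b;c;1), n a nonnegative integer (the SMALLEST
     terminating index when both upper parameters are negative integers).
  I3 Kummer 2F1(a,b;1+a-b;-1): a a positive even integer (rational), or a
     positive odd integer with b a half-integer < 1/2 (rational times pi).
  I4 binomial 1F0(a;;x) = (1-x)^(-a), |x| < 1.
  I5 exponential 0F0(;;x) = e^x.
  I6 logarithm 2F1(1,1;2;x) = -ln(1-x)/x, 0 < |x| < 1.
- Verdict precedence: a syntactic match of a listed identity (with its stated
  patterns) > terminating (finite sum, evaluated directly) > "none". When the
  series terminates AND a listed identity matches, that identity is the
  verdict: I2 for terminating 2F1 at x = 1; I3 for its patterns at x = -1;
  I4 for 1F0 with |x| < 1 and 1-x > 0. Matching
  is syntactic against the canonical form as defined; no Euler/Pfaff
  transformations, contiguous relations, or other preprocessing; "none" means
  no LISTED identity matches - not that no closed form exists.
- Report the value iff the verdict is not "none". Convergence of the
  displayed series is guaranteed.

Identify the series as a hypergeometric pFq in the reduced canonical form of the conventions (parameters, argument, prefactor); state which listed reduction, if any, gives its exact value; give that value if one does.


This is \frac{7}{10} * 2F1(-7, 8; 16; -1) in reduced canonical form. Verdict: Kummer (I3) fires (x = -1; c = 16 equals 1+a-b for upper {-7, 8}: listed pattern). Hence: \frac{273}{20}.

First insight: t_0 being \frac{7}{10}, striking the common factor k + 2/3 reduces the term (C = 7/10).
Term ratio: r(k) = -1 * (k-7) (k+8) / [(k+16) (k+1)] - poly over poly, x = -1 from leading terms; C = \frac{7}{10} at k = 0.


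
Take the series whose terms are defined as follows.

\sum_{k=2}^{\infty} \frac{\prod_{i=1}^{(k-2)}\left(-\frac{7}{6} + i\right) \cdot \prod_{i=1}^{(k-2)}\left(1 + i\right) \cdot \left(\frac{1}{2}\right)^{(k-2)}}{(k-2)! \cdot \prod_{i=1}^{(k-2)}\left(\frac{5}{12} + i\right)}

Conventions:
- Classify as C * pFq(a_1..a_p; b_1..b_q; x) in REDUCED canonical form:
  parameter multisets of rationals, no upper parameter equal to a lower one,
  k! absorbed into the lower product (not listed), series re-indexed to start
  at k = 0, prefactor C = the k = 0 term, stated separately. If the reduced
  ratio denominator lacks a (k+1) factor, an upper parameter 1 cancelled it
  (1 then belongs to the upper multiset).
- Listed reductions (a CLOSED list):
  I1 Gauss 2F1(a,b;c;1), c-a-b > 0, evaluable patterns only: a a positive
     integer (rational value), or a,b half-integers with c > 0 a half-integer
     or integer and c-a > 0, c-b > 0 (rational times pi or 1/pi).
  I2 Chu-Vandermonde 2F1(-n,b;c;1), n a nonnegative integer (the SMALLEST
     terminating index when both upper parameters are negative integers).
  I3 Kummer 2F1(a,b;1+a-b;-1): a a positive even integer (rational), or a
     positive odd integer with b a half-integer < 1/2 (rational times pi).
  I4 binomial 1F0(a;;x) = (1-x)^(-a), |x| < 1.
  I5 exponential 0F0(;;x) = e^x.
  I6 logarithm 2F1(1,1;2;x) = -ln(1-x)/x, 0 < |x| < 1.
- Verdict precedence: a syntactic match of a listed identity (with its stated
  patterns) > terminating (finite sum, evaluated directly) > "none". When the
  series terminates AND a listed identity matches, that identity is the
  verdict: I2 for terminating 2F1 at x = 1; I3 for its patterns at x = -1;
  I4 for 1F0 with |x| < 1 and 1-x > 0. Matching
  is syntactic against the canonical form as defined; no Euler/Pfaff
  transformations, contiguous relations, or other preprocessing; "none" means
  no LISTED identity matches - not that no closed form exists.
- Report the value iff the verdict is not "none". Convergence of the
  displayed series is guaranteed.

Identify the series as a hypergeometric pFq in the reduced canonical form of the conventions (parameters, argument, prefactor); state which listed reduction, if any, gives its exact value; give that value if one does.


Structural cue: t_0 = 1 here, and the lower running product (C = 1, x = 1/2) is a rising factorial.
Step ratio: r(k) = \frac{1}{2} * (k-\frac{1}{6}) (k+2) / [(k+\frac{17}{12}) (k+1)] - rational in k, leading ratio \frac{1}{2}; with t_0 = 1, classification follows.

At argument \frac{1}{2}: a 2F1 with upper {-\frac{1}{6}, 2}, lower {\frac{17}{12}}, scaled by C = 1. Verdict: none. No listed pattern accepts 2F1(-\frac{1}{6}, 2; \frac{17}{12}; \frac{1}{2}).


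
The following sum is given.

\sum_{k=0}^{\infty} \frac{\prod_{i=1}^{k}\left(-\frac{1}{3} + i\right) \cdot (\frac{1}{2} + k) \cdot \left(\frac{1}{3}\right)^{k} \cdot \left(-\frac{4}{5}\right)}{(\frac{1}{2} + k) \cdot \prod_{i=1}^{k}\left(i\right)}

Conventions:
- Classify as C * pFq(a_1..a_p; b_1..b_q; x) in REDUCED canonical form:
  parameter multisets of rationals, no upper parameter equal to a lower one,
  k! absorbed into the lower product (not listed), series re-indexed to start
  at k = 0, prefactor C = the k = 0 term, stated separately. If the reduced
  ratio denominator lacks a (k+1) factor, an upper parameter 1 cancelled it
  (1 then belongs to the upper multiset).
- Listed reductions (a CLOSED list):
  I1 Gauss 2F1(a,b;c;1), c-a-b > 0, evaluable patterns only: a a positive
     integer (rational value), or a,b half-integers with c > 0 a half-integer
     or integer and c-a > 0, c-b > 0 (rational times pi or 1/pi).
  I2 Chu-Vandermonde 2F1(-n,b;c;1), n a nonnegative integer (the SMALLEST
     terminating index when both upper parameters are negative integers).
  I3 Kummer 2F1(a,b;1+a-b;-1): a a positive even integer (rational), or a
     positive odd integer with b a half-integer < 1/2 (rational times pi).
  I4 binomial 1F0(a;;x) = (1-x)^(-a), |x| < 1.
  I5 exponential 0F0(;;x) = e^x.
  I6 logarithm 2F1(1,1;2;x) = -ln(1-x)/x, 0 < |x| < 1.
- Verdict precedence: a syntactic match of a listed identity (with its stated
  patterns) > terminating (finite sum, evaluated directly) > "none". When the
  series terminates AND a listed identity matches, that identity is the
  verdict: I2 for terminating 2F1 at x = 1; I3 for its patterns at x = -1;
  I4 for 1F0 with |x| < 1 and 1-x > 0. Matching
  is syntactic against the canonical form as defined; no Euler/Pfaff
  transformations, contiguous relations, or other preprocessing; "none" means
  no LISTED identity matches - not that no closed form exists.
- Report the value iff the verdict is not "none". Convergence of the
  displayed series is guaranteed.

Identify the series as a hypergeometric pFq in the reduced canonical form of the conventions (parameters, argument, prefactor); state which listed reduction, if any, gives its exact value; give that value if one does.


x = \frac{1}{3} here; the reduced form reads 1F0, upper {\frac{2}{3}}, lower {-}, C = -\frac{4}{5}. Verdict: this is the binomial series (I4) (the 1F0 binomial series: exponent -2/3, x = \frac{1}{3}). Its exact value is \left(-\frac{4}{5}\right) \cdot \left(\frac{2}{3}\right)^{-\frac{2}{3}}.

Key step: from the first term -\frac{4}{5}: the product of the first k integers (C = -4/5, x = 1/3) is k!.
Consecutive-term ratio: r(k) = \frac{1}{3} * (k+\frac{2}{3}) / [(k+1)] - rational; roots negated = parameters, x = \frac{1}{3}, C = -\frac{4}{5}.


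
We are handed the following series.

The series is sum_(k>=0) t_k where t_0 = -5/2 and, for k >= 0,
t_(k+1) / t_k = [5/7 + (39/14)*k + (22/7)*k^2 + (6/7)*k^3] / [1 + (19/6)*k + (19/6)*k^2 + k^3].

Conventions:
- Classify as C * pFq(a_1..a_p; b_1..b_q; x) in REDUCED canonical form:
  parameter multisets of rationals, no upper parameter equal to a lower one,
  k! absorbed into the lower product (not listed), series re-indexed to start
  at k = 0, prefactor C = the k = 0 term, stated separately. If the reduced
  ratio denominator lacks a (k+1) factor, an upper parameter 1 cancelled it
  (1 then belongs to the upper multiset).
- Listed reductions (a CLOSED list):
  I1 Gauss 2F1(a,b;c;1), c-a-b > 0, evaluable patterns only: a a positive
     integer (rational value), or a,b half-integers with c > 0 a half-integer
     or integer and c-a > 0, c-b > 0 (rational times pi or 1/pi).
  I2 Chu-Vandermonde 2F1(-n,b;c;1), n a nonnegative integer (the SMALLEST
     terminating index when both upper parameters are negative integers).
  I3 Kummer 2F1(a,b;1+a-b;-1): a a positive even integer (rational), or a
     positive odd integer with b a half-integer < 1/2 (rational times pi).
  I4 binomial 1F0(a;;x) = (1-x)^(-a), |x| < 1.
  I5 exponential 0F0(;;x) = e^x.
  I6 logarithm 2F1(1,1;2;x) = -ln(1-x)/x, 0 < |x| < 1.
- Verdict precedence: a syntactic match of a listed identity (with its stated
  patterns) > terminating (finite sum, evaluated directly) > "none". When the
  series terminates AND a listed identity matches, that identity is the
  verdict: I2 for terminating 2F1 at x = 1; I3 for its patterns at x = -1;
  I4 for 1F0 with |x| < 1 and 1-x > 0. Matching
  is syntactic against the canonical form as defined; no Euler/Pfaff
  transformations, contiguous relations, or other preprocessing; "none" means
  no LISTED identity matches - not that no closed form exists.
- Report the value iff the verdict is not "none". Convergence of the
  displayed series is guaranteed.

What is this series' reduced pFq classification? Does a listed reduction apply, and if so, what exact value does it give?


Reduced: x = 6/7, 2F1, upper = {1/2, 5/2}, lower = {3/2}, C = -5/2. Verdict: none - this 2F1 at x = 6/7 matches no listed pattern, and upper {1/2, 5/2} holds no stopper.

Key observation: x = (6/7) and the ratio is unreduced: k + 2/3 divides both sides (prefactor -5/2).
Consecutive-term ratio: r(k) = (6/7) * (k+1/2) (k+5/2) / [(k+3/2) (k+1)] ; factor over Q: parameters, x = (6/7), and C = -5/2.


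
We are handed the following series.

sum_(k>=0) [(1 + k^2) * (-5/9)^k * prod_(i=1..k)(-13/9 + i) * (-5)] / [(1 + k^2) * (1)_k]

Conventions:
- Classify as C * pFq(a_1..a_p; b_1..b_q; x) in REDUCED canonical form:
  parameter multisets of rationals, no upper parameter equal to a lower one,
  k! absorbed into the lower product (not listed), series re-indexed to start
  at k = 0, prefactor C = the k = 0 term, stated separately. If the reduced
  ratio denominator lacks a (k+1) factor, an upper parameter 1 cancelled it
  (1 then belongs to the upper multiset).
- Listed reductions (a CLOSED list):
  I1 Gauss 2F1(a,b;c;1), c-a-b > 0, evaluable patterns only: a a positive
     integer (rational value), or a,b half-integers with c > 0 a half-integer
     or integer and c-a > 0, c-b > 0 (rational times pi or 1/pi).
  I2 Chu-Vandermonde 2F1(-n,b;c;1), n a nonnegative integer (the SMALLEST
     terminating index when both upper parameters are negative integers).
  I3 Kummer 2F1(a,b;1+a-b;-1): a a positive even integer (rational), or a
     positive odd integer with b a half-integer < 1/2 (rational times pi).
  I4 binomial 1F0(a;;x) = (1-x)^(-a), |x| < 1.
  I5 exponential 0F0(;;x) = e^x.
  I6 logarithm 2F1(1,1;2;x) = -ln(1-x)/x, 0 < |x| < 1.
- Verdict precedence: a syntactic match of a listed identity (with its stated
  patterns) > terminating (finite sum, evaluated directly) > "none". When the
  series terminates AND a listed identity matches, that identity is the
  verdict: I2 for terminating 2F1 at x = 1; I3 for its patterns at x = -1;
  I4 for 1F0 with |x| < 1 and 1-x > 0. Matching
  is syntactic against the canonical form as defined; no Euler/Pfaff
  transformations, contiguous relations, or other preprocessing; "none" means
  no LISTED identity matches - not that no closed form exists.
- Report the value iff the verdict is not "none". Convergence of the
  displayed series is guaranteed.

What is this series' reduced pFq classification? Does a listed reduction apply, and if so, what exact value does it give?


With C = -5: the canonical form is 1F0(-4/9; -; -5/9). Verdict at x = -5/9: the binomial series (I4) matches (the 1F0 binomial series: exponent 4/9, x = -5/9). Sum: (-5) * (14/9)^(4/9).

Key step: with t_0 = -5, (1)_k (C = -5) is k! itself.
Adjacent-term ratio: r(k) = (-5/9) * (k-4/9) / [(k+1)] ; factor over Q: parameters, x = (-5/9), and C = -5.


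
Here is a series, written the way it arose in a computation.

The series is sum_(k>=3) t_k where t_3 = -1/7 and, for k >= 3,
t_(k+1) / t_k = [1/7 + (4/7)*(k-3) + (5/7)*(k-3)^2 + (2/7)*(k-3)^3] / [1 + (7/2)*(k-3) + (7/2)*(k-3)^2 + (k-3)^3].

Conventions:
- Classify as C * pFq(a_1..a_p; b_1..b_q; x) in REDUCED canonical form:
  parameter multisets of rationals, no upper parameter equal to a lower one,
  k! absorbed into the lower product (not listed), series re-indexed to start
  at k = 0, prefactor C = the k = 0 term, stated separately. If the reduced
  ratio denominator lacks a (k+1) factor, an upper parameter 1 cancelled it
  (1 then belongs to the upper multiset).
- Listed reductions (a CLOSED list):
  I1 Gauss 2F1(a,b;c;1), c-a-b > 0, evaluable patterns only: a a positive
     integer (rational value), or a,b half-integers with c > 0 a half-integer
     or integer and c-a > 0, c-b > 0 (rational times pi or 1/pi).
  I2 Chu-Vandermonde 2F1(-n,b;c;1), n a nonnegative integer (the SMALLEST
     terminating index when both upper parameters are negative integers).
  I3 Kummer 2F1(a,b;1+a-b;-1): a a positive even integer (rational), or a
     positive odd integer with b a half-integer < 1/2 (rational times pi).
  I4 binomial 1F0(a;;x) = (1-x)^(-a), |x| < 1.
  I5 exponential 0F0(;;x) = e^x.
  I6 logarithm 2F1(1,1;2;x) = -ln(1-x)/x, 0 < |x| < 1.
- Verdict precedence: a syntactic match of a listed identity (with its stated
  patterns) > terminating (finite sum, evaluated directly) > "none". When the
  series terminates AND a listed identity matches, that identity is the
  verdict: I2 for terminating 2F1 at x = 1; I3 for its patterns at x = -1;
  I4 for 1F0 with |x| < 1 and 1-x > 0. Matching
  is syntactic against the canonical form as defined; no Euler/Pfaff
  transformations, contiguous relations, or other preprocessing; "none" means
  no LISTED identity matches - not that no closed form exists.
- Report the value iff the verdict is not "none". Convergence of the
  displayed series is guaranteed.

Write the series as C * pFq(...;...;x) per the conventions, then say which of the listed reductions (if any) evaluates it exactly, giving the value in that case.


This is -1/7 * 2F1(1, 1; 2; 2/7) in reduced canonical form. Verdict at x = 2/7: logarithm (I6) matches (the logarithm: parameters (1,1;2), x = 2/7). Sum: (1/2) * ln(5/7).

Key step: t_0 being -1/7, the ratio is unreduced: k + 1/2 divides both sides (prefactor -1/7).
Step ratio: r(k) = (2/7) * (k+1) (k+1) / [(k+2) (k+1)] - rational in k. x = (2/7); t_0 = -1/7; negate the roots.


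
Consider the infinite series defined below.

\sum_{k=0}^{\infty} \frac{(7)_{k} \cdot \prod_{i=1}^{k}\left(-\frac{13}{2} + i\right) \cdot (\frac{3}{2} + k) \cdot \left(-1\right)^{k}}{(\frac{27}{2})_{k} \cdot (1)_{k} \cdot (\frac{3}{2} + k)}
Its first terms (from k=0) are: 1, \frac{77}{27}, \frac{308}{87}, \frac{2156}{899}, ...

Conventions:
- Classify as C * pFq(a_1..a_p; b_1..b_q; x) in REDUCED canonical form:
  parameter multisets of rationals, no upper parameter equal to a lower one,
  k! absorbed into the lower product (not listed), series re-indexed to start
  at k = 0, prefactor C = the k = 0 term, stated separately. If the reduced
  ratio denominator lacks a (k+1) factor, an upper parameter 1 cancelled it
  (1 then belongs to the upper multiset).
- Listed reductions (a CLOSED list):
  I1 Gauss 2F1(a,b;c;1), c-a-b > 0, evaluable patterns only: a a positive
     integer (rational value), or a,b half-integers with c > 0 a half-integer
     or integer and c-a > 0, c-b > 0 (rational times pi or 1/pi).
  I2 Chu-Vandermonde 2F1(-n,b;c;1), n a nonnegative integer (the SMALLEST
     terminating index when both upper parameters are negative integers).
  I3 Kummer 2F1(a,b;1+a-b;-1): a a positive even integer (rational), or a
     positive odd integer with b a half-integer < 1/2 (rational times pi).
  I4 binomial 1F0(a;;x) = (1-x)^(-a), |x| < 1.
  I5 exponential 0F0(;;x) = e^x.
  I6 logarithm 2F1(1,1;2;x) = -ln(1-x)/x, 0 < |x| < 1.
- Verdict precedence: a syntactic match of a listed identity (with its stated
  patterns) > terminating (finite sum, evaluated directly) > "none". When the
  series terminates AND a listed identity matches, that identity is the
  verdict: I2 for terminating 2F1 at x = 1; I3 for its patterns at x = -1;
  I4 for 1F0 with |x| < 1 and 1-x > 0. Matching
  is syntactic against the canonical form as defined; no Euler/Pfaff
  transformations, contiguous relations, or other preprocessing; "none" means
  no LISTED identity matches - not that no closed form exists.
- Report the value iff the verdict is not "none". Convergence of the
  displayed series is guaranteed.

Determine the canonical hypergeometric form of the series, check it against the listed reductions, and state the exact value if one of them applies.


Canonical form: C = 1 times 2F1 with upper {-\frac{11}{2}, 7}, lower {\frac{27}{2}}, x = -1. Verdict (x = -1): Kummer (I3) applies (x = -1; c = \frac{27}{2} equals 1+a-b for upper {-\frac{11}{2}, 7}: listed pattern). Its exact value is \frac{929553625}{268435456} \cdot \pi.

Key step: from the first term 1: the running product (C = 1, x = -1) telescopes to a rising factorial.
Step ratio: r(k) = -1 * (k-\frac{11}{2}) (k+7) / [(k+\frac{27}{2}) (k+1)] - poly over poly, x = -1 from leading terms; C = 1 at k = 0.


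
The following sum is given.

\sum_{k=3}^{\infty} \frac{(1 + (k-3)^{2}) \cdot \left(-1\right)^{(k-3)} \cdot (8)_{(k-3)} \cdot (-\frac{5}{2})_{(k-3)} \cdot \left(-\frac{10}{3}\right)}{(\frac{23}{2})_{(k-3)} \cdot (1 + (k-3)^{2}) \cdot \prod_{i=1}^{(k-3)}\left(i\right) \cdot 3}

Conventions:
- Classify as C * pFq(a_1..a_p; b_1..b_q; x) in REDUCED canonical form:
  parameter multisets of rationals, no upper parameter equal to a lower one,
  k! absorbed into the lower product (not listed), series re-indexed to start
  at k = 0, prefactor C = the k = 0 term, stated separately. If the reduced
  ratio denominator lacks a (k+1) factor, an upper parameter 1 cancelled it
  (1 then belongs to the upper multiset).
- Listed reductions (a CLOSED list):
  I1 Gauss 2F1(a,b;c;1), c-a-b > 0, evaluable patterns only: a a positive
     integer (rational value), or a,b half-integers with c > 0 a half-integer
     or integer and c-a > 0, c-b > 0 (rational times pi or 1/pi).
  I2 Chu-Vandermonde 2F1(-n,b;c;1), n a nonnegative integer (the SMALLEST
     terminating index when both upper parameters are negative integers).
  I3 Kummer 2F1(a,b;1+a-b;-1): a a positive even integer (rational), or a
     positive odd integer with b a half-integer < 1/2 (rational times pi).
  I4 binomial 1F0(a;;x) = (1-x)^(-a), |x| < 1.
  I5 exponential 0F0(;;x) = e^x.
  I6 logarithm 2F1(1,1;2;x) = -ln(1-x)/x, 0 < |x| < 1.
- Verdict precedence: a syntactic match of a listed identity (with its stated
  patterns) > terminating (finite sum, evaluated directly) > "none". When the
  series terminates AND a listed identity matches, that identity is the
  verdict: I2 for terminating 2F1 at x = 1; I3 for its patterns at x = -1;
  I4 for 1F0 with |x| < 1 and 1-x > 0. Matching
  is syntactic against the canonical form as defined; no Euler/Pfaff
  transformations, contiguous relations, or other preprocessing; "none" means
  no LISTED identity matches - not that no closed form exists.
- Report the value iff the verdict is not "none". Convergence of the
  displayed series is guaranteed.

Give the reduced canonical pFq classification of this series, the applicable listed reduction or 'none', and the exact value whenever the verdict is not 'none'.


Structural cue: x = -1 and the constant factors (prefactor -10/9) combine into one prefactor.
Ratio: r(k) = -1 * (k-\frac{5}{2}) (k+8) / [(k+\frac{23}{2}) (k+1)] - rational; roots negated = parameters, x = -1, C = -\frac{10}{9}.

Classification (C = -\frac{10}{9}): 2F1 with upper {-\frac{5}{2}, 8}, lower {\frac{23}{2}}, argument x = -1. Verdict: this is Kummer's theorem (I3) (x = -1; c = \frac{23}{2} equals 1+a-b for upper {-\frac{5}{2}, 8}: listed pattern). Its exact value is -\frac{1615}{384}.


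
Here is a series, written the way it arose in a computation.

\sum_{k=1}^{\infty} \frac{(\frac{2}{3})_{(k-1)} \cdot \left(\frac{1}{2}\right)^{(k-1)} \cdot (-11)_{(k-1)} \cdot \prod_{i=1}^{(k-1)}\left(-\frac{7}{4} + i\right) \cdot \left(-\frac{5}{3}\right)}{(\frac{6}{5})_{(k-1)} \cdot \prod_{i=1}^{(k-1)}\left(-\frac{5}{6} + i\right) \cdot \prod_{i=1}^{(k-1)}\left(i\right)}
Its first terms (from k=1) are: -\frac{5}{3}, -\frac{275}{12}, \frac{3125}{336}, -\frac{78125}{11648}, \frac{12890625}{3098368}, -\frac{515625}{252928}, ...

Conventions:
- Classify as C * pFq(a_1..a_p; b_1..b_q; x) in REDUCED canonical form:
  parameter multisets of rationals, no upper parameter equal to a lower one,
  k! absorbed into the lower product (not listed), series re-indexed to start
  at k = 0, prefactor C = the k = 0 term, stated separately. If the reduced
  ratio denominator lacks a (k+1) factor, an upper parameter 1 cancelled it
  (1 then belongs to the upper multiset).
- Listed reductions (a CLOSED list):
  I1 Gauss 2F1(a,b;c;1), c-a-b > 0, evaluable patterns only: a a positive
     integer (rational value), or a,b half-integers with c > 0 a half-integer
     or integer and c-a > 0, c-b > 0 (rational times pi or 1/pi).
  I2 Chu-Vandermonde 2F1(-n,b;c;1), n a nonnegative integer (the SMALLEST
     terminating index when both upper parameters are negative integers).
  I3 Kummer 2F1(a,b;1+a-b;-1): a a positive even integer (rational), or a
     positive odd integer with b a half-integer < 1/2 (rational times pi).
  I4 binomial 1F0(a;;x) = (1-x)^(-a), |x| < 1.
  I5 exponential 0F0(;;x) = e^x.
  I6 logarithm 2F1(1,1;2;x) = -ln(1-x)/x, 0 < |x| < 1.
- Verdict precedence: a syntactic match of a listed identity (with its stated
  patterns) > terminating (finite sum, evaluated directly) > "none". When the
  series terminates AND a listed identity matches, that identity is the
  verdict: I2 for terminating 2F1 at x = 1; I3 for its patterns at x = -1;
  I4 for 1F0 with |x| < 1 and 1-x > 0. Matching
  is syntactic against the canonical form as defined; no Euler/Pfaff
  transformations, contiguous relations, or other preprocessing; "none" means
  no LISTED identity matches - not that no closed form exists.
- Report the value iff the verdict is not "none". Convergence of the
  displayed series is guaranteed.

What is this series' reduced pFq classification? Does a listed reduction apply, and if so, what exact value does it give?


With C = -\frac{5}{3}: the canonical form is 3F2(-11, -\frac{3}{4}, \frac{2}{3}; \frac{1}{6}, \frac{6}{5}; \frac{1}{2}). Verdict: terminating - no listed pattern fits, but -11 in the upper list cuts the series at k = 11; direct evaluation. Sum: -\frac{3274579377362429235055}{169851055471418933248}.

First insight: x = \frac{1}{2} and the lower running product (prefactor -5/3) is a rising factorial.
Adjacent-term ratio: r(k) = \frac{1}{2} * (k-11) (k-\frac{3}{4}) (k+\frac{2}{3}) / [(k+\frac{1}{6}) (k+\frac{6}{5}) (k+1)] - rational in k. x = \frac{1}{2}; t_0 = -\frac{5}{3}; negate the roots.


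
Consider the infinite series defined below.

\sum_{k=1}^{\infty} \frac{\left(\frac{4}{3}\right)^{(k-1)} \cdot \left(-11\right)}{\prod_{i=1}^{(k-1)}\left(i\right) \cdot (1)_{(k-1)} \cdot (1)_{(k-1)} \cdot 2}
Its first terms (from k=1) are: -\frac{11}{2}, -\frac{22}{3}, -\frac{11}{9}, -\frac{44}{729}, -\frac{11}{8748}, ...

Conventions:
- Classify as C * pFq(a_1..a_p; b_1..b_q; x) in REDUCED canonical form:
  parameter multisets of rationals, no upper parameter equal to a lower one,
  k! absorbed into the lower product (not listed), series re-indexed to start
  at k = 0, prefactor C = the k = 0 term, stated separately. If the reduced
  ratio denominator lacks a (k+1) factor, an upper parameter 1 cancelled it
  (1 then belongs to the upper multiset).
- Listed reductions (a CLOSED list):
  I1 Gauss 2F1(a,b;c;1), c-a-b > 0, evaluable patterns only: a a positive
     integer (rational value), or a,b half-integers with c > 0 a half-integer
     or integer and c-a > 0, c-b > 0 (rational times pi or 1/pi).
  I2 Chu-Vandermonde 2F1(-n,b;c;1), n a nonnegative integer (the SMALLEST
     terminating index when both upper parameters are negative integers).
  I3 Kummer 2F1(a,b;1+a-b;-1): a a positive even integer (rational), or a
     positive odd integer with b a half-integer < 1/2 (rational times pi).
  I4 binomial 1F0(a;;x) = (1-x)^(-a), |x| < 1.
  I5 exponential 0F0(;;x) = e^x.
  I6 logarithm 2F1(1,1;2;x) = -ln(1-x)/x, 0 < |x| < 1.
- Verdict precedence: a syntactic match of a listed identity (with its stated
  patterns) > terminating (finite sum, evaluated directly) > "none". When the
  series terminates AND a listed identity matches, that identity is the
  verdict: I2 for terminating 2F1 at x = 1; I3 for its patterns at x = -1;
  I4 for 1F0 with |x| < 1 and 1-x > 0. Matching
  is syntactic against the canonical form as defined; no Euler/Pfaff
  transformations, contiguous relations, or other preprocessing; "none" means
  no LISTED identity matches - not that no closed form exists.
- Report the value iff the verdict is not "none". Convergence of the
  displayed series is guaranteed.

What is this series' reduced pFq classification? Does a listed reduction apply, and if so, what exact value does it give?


First insight: t_0 being -\frac{11}{2}, the lower running product (C = -11/2) is a rising factorial.
Ratio: r(k) = \frac{4}{3} * 1 / [(k+1) (k+1) (k+1)] - rational in k. x = \frac{4}{3}; t_0 = -\frac{11}{2}; negate the roots.

The series (x = \frac{4}{3}) is 0F2: upper {-}, lower {1, 1}, prefactor -\frac{11}{2}. Verdict: no listed reduction: x = \frac{4}{3} and upper {-} fail every I1-I6 pattern.


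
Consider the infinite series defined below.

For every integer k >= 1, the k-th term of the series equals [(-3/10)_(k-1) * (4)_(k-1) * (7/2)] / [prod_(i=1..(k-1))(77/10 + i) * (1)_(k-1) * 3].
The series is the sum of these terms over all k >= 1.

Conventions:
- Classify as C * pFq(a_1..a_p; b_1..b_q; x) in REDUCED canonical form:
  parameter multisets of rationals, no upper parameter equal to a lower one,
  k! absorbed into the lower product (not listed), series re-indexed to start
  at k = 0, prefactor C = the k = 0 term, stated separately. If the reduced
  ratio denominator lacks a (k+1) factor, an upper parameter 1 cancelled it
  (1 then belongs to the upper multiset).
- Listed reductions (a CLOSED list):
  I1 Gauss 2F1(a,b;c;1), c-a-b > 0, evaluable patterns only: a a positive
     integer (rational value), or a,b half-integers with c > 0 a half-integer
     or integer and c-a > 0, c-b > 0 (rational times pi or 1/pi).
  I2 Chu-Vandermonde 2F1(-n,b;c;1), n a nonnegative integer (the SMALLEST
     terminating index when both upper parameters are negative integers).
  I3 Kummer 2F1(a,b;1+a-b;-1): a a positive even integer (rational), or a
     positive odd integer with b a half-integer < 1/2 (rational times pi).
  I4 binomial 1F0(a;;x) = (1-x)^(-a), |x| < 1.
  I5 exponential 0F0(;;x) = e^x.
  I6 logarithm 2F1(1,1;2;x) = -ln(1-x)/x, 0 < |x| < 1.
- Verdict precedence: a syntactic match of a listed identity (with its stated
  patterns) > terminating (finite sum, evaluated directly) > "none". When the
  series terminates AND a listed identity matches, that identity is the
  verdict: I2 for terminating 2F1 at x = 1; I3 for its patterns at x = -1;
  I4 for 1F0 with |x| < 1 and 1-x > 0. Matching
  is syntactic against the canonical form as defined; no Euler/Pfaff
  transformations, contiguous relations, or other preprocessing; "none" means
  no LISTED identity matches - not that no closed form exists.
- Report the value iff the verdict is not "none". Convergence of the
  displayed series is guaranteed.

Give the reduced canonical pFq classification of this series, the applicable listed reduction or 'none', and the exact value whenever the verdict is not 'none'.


The tell: from the first term 7/6: (1)_k (prefactor 7/6) is k! itself.
Ratio: r(k) = 1 * (k-3/10) (k+4) / [(k+87/10) (k+1)] - rational in k, leading ratio 1; with t_0 = 7/6, classification follows.

Canonical form: C = 7/6 times 2F1 with upper {-3/10, 4}, lower {87/10}, x = 1. Verdict: Gauss's theorem (I1) applies (x = 1: the Gamma ratio telescopes since c-a-b = 5 > 0 and a = 4 in Z>0). Exact value: 4606987/4800000.


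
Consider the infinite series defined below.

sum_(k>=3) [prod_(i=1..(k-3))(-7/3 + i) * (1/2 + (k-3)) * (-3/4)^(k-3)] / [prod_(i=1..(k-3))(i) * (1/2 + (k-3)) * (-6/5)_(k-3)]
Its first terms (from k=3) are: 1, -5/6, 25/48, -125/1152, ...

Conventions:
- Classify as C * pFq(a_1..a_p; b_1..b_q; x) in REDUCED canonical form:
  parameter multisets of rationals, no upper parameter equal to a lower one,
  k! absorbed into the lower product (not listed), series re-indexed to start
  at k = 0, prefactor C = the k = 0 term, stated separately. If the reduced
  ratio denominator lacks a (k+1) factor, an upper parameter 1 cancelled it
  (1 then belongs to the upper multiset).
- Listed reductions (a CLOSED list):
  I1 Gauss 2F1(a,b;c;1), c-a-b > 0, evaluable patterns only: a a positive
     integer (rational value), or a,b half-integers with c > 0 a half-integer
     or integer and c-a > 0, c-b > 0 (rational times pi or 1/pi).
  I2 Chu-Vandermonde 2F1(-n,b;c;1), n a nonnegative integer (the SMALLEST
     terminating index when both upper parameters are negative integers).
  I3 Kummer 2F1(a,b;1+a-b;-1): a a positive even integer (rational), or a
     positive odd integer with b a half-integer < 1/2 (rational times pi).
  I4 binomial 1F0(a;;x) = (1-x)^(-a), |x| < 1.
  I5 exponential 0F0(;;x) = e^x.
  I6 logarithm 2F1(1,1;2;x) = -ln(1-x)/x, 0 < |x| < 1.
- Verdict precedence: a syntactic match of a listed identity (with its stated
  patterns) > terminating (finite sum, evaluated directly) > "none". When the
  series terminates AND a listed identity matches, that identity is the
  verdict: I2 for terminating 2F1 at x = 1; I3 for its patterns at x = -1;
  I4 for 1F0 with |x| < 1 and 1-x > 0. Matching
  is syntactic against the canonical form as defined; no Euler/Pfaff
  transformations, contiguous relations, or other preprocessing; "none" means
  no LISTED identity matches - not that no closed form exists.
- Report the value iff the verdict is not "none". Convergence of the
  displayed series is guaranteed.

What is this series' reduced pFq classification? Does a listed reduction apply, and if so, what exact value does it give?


The tell: t_0 = 1 here, and the product of the first k integers (C = 1) is k!.
Ratio: r(k) = (-3/4) * (k-4/3) / [(k-6/5) (k+1)] ; factor over Q: parameters, x = (-3/4), and C = 1.

Reduced: x = -3/4, 1F1, upper = {-4/3}, lower = {-6/5}, C = 1. Verdict: none here - no I1-I6 shape fits x = -3/4 with lower {-6/5}.


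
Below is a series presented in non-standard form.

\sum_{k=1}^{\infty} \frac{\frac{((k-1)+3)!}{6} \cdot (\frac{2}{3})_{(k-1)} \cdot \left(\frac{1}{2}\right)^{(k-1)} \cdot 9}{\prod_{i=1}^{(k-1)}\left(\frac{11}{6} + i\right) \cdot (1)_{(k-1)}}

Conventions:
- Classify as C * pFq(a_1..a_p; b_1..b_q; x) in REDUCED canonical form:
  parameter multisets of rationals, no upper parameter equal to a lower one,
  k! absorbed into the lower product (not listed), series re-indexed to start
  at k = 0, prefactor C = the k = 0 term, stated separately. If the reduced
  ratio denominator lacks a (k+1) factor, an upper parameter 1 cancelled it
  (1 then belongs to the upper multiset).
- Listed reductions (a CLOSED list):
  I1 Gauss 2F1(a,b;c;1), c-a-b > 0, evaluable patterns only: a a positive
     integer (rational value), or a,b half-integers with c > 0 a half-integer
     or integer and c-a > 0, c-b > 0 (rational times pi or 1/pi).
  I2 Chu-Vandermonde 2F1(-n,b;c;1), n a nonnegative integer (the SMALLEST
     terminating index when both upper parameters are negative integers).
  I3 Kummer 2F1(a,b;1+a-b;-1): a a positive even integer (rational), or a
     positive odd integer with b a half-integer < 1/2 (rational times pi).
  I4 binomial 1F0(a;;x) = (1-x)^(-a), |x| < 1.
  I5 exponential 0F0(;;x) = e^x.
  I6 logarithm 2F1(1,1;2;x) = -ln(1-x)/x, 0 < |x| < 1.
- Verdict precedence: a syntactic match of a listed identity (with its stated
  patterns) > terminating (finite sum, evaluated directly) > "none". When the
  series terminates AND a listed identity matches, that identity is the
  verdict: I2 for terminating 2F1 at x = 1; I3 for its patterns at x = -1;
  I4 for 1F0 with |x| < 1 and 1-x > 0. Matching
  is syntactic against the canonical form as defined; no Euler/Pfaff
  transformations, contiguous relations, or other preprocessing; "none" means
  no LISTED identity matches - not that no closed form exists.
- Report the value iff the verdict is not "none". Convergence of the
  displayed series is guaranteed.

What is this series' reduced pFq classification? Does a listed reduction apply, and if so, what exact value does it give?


At argument \frac{1}{2}: a 2F1 with upper {\frac{2}{3}, 4}, lower {\frac{17}{6}}, scaled by C = 9. Verdict: none. A 2F1 with upper {\frac{2}{3}, 4} fits none of I1-I6 at x = \frac{1}{2}; the sum runs forever.

Key observation: t_0 being 9, (1)_k (C = 9) is k! itself.
Ratio: r(k) = \frac{1}{2} * (k+\frac{2}{3}) (k+4) / [(k+\frac{17}{6}) (k+1)] - rational in k. x = \frac{1}{2}; t_0 = 9; negate the roots.
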